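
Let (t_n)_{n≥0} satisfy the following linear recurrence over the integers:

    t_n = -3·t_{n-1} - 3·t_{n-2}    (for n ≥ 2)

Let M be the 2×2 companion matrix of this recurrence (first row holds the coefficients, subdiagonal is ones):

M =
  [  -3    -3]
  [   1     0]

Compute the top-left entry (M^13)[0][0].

-2187

(M^13)[0][0] is the top entry after applying M 13 times to the unit state (1, 0). Equivalently it is h_{14} for the auxiliary sequence (h_n) obeying the same recurrence with h_1 = 1 and h_i = 0 for 0 ≤ i < 1:
h_2 = -3·1 + -3·0 = -3
h_3 = -3·-3 + -3·1 = 6
h_4 = -3·6 + -3·-3 = -9
h_5 = -3·-9 + -3·6 = 9
h_6 = -3·9 + -3·-9 = 0
h_7 = -3·0 + -3·9 = -27
h_8 = -3·-27 + -3·0 = 81
h_9 = -3·81 + -3·-27 = -162
h_10 = -3·-162 + -3·81 = 243
h_11 = -3·243 + -3·-162 = -243
h_12 = -3·-243 + -3·243 = 0
h_13 = -3·0 + -3·-243 = 729
h_14 = -3·729 + -3·0 = -2187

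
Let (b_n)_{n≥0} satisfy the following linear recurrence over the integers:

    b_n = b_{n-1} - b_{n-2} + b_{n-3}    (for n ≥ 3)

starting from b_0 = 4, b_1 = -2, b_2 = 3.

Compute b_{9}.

-2

b_3 = 1·3 + -1·-2 + 1·4 = 9
b_4 = 1·9 + -1·3 + 1·-2 = 4
b_5 = 1·4 + -1·9 + 1·3 = -2
b_6 = 1·-2 + -1·4 + 1·9 = 3
b_7 = 1·3 + -1·-2 + 1·4 = 9
b_8 = 1·9 + -1·3 + 1·-2 = 4
b_9 = 1·4 + -1·9 + 1·3 = -2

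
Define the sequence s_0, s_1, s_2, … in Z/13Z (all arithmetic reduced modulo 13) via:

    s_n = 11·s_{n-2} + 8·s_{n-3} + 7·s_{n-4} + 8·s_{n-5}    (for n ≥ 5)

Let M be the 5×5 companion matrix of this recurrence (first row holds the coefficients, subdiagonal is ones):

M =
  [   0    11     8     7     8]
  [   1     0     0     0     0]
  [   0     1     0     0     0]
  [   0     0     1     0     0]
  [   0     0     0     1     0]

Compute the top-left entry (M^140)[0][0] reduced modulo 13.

0

(M^140)[0][0] is the top entry after applying M 140 times to the unit state (1, 0, 0, 0, 0). Equivalently it is h_{144} for the auxiliary sequence (h_n) obeying the same recurrence with h_4 = 1 and h_i = 0 for 0 ≤ i < 4:
h_5 = 0·1 + 11·0 + 8·0 + 7·0 + 8·0 = 0
h_6 = 0·0 + 11·1 + 8·0 + 7·0 + 8·0 = 11
h_7 = 0·11 + 11·0 + 8·1 + 7·0 + 8·0 = 8
h_8 = 0·8 + 11·11 + 8·0 + 7·1 + 8·0 = 11
h_9 = 0·11 + 11·8 + 8·11 + 7·0 + 8·1 = 2
h_10 = 0·2 + 11·11 + 8·8 + 7·11 + 8·0 = 2
Continuing the recurrence:
  h_11 = 7;  h_12 = 10;  h_13 = 0;  h_14 = 1;  h_15 = 2;  h_16 = 7
  h_17 = 6;  h_18 = 9;  h_19 = 1;  h_20 = 4;  h_21 = 12;  h_22 = 7
  h_23 = 9;  h_24 = 1;  h_25 = 11;  h_26 = 7;  h_27 = 1;  h_28 = 10
  h_29 = 9;  h_30 = 8;  h_31 = 8;  h_32 = 4;  h_33 = 9;  h_34 = 2
  h_35 = 4;  h_36 = 4;  h_37 = 12;  h_38 = 6;  h_39 = 0;  h_40 = 1
  h_41 = 8;  h_42 = 6;  h_43 = 1;  h_44 = 7;  h_45 = 6;  h_46 = 9
  h_47 = 8;  h_48 = 9;  h_49 = 11;  h_50 = 1;  h_51 = 9;  h_52 = 5
  h_53 = 9;  h_54 = 1;  h_55 = 2;  h_56 = 8;  h_57 = 3;  h_58 = 1
  h_59 = 2;  h_60 = 3;  h_61 = 11;  h_62 = 2;  h_63 = 11;  h_64 = 4
  h_65 = 4;  h_66 = 0;  h_67 = 0;  h_68 = 5;  h_69 = 8;  h_70 = 9
  h_71 = 11;  h_72 = 3;  h_73 = 3;  h_74 = 1;  h_75 = 11;  h_76 = 1
  h_77 = 5;  h_78 = 0;  h_79 = 5;  h_80 = 5;  h_81 = 7;  h_82 = 5
  h_83 = 9;  h_84 = 4;  h_85 = 7;  h_86 = 12;  h_87 = 4;  h_88 = 2
  h_89 = 0;  h_90 = 12;  h_91 = 10;  h_92 = 9;  h_93 = 1;  h_94 = 3
  h_95 = 2;  h_96 = 2;  h_97 = 8;  h_98 = 2;  h_99 = 12;  h_100 = 12
  h_101 = 12;  h_102 = 7;  h_103 = 3;  h_104 = 2;  h_105 = 9;  h_106 = 9
  h_107 = 10;  h_108 = 1;  h_109 = 1;  h_110 = 5;  h_111 = 5;  h_112 = 7
  h_113 = 6;  h_114 = 4;  h_115 = 2;  h_116 = 12;  h_117 = 9;  h_118 = 3
  h_119 = 7;  h_120 = 10;  h_121 = 0;  h_122 = 12;  h_123 = 10;  h_124 = 11
  h_125 = 0;  h_126 = 12;  h_127 = 7;  h_128 = 3;  h_129 = 1;  h_130 = 4
  h_131 = 11;  h_132 = 12;  h_133 = 2;  h_134 = 9;  h_135 = 6;  h_136 = 1
  h_137 = 1;  h_138 = 8;  h_139 = 3;  h_140 = 8;  h_141 = 8;  h_142 = 7
h_143 = 0·7 + 11·8 + 8·8 + 7·3 + 8·8 = 3
h_144 = 0·3 + 11·7 + 8·8 + 7·8 + 8·3 = 0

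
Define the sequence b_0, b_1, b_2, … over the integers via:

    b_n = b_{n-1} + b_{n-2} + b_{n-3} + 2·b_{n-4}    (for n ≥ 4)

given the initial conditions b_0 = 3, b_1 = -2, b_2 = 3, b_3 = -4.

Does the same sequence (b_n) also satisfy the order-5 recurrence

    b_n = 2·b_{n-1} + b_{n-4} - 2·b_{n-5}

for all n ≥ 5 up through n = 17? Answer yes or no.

yes

Terms b_0..b_17: 3, -2, 3, -4, 3, -2, 3, -4, 3, -2, 3, -4, 3, -2, 3, -4, 3, -2
n=5: candidate gives -2, actual b_5 = -2 ✓
n=6: candidate gives 3, actual b_6 = 3 ✓
n=7: candidate gives -4, actual b_7 = -4 ✓
n=8: candidate gives 3, actual b_8 = 3 ✓
n=9: candidate gives -2, actual b_9 = -2 ✓
n=10: candidate gives 3, actual b_10 = 3 ✓
n=11: candidate gives -4, actual b_11 = -4 ✓
n=12: candidate gives 3, actual b_12 = 3 ✓
n=13: candidate gives -2, actual b_13 = -2 ✓
n=14: candidate gives 3, actual b_14 = 3 ✓
n=15: candidate gives -4, actual b_15 = -4 ✓
n=16: candidate gives 3, actual b_16 = 3 ✓
n=17: candidate gives -2, actual b_17 = -2 ✓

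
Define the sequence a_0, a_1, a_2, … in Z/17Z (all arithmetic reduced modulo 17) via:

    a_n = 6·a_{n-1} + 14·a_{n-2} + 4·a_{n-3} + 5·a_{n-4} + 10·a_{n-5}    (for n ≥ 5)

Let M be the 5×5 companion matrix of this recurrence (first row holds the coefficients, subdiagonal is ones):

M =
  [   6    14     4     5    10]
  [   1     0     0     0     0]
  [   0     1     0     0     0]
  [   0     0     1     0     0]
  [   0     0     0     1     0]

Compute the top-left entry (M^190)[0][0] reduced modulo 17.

(M^190)[0][0] is the top entry after applying M 190 times to the unit state (1, 0, 0, 0, 0). Equivalently it is h_{194} for the auxiliary sequence (h_n) obeying the same recurrence with h_4 = 1 and h_i = 0 for 0 ≤ i < 4:
h_5 = 6·1 + 14·0 + 4·0 + 5·0 + 10·0 = 6
h_6 = 6·6 + 14·1 + 4·0 + 5·0 + 10·0 = 16
h_7 = 6·16 + 14·6 + 4·1 + 5·0 + 10·0 = 14
h_8 = 6·14 + 14·16 + 4·6 + 5·1 + 10·0 = 14
h_9 = 6·14 + 14·14 + 4·16 + 5·6 + 10·1 = 10
h_10 = 6·10 + 14·14 + 4·14 + 5·16 + 10·6 = 10
Continuing the recurrence:
  h_11 = 10;  h_12 = 8;  h_13 = 10;  h_14 = 5;  h_15 = 12;  h_16 = 16
  h_17 = 6;  h_18 = 8;  h_19 = 0;  h_20 = 13;  h_21 = 11;  h_22 = 8
  h_23 = 11;  h_24 = 15;  h_25 = 2;  h_26 = 8;  h_27 = 16;  h_28 = 10
  h_29 = 0;  h_30 = 9;  h_31 = 16;  h_32 = 7;  h_33 = 11;  h_34 = 1
  h_35 = 1;  h_36 = 4;  h_37 = 14;  h_38 = 4;  h_39 = 13;  h_40 = 16
  h_41 = 13;  h_42 = 4;  h_43 = 1;  h_44 = 1;  h_45 = 6;  h_46 = 0
  h_47 = 14;  h_48 = 4;  h_49 = 5;  h_50 = 15;  h_51 = 8;  h_52 = 13
  h_53 = 9;  h_54 = 2;  h_55 = 6;  h_56 = 7;  h_57 = 3;  h_58 = 2
  h_59 = 13;  h_60 = 9;  h_61 = 6;  h_62 = 16;  h_63 = 12;  h_64 = 2
  h_65 = 7;  h_66 = 3;  h_67 = 4;  h_68 = 3;  h_69 = 5;  h_70 = 3
  h_71 = 14;  h_72 = 14;  h_73 = 7;  h_74 = 2;  h_75 = 11;  h_76 = 9
  h_77 = 0;  h_78 = 12;  h_79 = 13;  h_80 = 10;  h_81 = 6;  h_82 = 16
  h_83 = 14;  h_84 = 2;  h_85 = 11;  h_86 = 1;  h_87 = 7;  h_88 = 12
  h_89 = 11;  h_90 = 3;  h_91 = 10;  h_92 = 4;  h_93 = 11;  h_94 = 15
  h_95 = 0;  h_96 = 0;  h_97 = 2;  h_98 = 10;  h_99 = 0;  h_100 = 12
  h_101 = 3;  h_102 = 1;  h_103 = 9;  h_104 = 4;  h_105 = 0;  h_106 = 8
  h_107 = 0;  h_108 = 1;  h_109 = 10;  h_110 = 12;  h_111 = 7;  h_112 = 0
  h_113 = 2;  h_114 = 13;  h_115 = 6;  h_116 = 7;  h_117 = 1;  h_118 = 9
  h_119 = 1;  h_120 = 10;  h_121 = 15;  h_122 = 0;  h_123 = 5;  h_124 = 14
  h_125 = 6;  h_126 = 11;  h_127 = 10;  h_128 = 1;  h_129 = 3;  h_130 = 0
  h_131 = 2;  h_132 = 10;  h_133 = 11;  h_134 = 6;  h_135 = 2;  h_136 = 6
  h_137 = 5;  h_138 = 7;  h_139 = 2;  h_140 = 10;  h_141 = 14;  h_142 = 11
  h_143 = 8;  h_144 = 5;  h_145 = 16;  h_146 = 2;  h_147 = 15;  h_148 = 15
  h_149 = 13;  h_150 = 8;  h_151 = 11;  h_152 = 13;  h_153 = 3;  h_154 = 6
  h_155 = 10;  h_156 = 8;  h_157 = 0;  h_158 = 8;  h_159 = 3;  h_160 = 15
  h_161 = 6;  h_162 = 9;  h_163 = 4;  h_164 = 7;  h_165 = 8;  h_166 = 12
  h_167 = 16;  h_168 = 14;  h_169 = 7;  h_170 = 0;  h_171 = 14;  h_172 = 2
  h_173 = 9;  h_174 = 4;  h_175 = 7;  h_176 = 12;  h_177 = 13;  h_178 = 10
  h_179 = 8;  h_180 = 13;  h_181 = 7;  h_182 = 11;  h_183 = 16;  h_184 = 15
  h_185 = 13;  h_186 = 1;  h_187 = 13;  h_188 = 5;  h_189 = 6;  h_190 = 4
  h_191 = 16;  h_192 = 8
h_193 = 6·8 + 14·16 + 4·4 + 5·6 + 10·5 = 11
h_194 = 6·11 + 14·8 + 4·16 + 5·4 + 10·6 = 16

16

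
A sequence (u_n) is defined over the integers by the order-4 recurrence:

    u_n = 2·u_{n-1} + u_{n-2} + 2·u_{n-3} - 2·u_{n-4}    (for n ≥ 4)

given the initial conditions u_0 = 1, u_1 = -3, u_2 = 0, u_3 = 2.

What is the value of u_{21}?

u_4 = 2·2 + 1·0 + 2·-3 + -2·1 = -4
u_5 = 2·-4 + 1·2 + 2·0 + -2·-3 = 0
u_6 = 2·0 + 1·-4 + 2·2 + -2·0 = 0
u_7 = 2·0 + 1·0 + 2·-4 + -2·2 = -12
u_8 = 2·-12 + 1·0 + 2·0 + -2·-4 = -16
u_9 = 2·-16 + 1·-12 + 2·0 + -2·0 = -44
u_10 = 2·-44 + 1·-16 + 2·-12 + -2·0 = -128
u_11 = 2·-128 + 1·-44 + 2·-16 + -2·-12 = -308
u_12 = 2·-308 + 1·-128 + 2·-44 + -2·-16 = -800
u_13 = 2·-800 + 1·-308 + 2·-128 + -2·-44 = -2076
u_14 = 2·-2076 + 1·-800 + 2·-308 + -2·-128 = -5312
u_15 = 2·-5312 + 1·-2076 + 2·-800 + -2·-308 = -13684
u_16 = 2·-13684 + 1·-5312 + 2·-2076 + -2·-800 = -35232
u_17 = 2·-35232 + 1·-13684 + 2·-5312 + -2·-2076 = -90620
u_18 = 2·-90620 + 1·-35232 + 2·-13684 + -2·-5312 = -233216
u_19 = 2·-233216 + 1·-90620 + 2·-35232 + -2·-13684 = -600148
u_20 = 2·-600148 + 1·-233216 + 2·-90620 + -2·-35232 = -1544288
u_21 = 2·-1544288 + 1·-600148 + 2·-233216 + -2·-90620 = -3973916

-3973916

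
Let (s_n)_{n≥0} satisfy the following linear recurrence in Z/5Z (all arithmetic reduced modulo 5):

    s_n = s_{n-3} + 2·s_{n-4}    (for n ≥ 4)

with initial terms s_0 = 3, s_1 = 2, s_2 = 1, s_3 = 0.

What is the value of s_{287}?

1

s_4 = 0·0 + 0·1 + 1·2 + 2·3 = 3
s_5 = 0·3 + 0·0 + 1·1 + 2·2 = 0
s_6 = 0·0 + 0·3 + 1·0 + 2·1 = 2
s_7 = 0·2 + 0·0 + 1·3 + 2·0 = 3
s_8 = 0·3 + 0·2 + 1·0 + 2·3 = 1
s_9 = 0·1 + 0·3 + 1·2 + 2·0 = 2
s_10 = 0·2 + 0·1 + 1·3 + 2·2 = 2
s_11 = 0·2 + 0·2 + 1·1 + 2·3 = 2
s_12 = 0·2 + 0·2 + 1·2 + 2·1 = 4
s_13 = 0·4 + 0·2 + 1·2 + 2·2 = 1
s_14 = 0·1 + 0·4 + 1·2 + 2·2 = 1
s_15 = 0·1 + 0·1 + 1·4 + 2·2 = 3
s_16 = 0·3 + 0·1 + 1·1 + 2·4 = 4
s_17 = 0·4 + 0·3 + 1·1 + 2·1 = 3
s_18 = 0·3 + 0·4 + 1·3 + 2·1 = 0
s_19 = 0·0 + 0·3 + 1·4 + 2·3 = 0
s_20 = 0·0 + 0·0 + 1·3 + 2·4 = 1
s_21 = 0·1 + 0·0 + 1·0 + 2·3 = 1
s_22 = 0·1 + 0·1 + 1·0 + 2·0 = 0
s_23 = 0·0 + 0·1 + 1·1 + 2·0 = 1
s_24 = 0·1 + 0·0 + 1·1 + 2·1 = 3
s_25 = 0·3 + 0·1 + 1·0 + 2·1 = 2
s_26 = 0·2 + 0·3 + 1·1 + 2·0 = 1
s_27 = 0·1 + 0·2 + 1·3 + 2·1 = 0
(s_24, s_25, s_26, s_27) = (3, 2, 1, 0) = (s_0, s_1, s_2, s_3), so the sequence has period 24.
287 ≡ 23 (mod 24), hence s_287 = s_23 = 1.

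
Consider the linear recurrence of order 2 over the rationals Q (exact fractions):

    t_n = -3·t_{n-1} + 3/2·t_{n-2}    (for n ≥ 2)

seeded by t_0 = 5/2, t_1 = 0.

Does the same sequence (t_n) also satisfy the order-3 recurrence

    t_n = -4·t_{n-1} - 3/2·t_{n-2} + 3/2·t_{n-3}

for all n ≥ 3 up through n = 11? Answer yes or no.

yes

Terms t_0..t_11: 5/2, 0, 15/4, -45/4, 315/8, -135, 7425/16, -25515/16, 175365/32, -37665/2, 4141935/64, -14233725/64
n=3: candidate gives -45/4, actual t_3 = -45/4 ✓
n=4: candidate gives 315/8, actual t_4 = 315/8 ✓
n=5: candidate gives -135, actual t_5 = -135 ✓
n=6: candidate gives 7425/16, actual t_6 = 7425/16 ✓
n=7: candidate gives -25515/16, actual t_7 = -25515/16 ✓
n=8: candidate gives 175365/32, actual t_8 = 175365/32 ✓
n=9: candidate gives -37665/2, actual t_9 = -37665/2 ✓
n=10: candidate gives 4141935/64, actual t_10 = 4141935/64 ✓
n=11: candidate gives -14233725/64, actual t_11 = -14233725/64 ✓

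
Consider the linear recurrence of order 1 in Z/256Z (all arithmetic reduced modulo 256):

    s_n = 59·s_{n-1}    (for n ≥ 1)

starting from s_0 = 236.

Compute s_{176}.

s_1 = 59·236 = 100
s_2 = 59·100 = 12
s_3 = 59·12 = 196
s_4 = 59·196 = 44
s_5 = 59·44 = 36
s_6 = 59·36 = 76
s_7 = 59·76 = 132
s_8 = 59·132 = 108
s_9 = 59·108 = 228
s_10 = 59·228 = 140
s_11 = 59·140 = 68
s_12 = 59·68 = 172
s_13 = 59·172 = 164
s_14 = 59·164 = 204
s_15 = 59·204 = 4
s_16 = 59·4 = 236
(s_16) = (236) = (s_0), so the sequence has period 16.
176 ≡ 0 (mod 16), hence s_176 = s_0 = 236.

236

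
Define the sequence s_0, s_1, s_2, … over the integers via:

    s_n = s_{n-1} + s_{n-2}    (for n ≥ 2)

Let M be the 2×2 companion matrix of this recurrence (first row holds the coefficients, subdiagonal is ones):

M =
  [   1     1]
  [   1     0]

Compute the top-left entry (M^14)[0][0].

610

(M^14)[0][0] is the top entry after applying M 14 times to the unit state (1, 0). Equivalently it is h_{15} for the auxiliary sequence (h_n) obeying the same recurrence with h_1 = 1 and h_i = 0 for 0 ≤ i < 1:
h_2 = 1·1 + 1·0 = 1
h_3 = 1·1 + 1·1 = 2
h_4 = 1·2 + 1·1 = 3
h_5 = 1·3 + 1·2 = 5
h_6 = 1·5 + 1·3 = 8
h_7 = 1·8 + 1·5 = 13
h_8 = 1·13 + 1·8 = 21
h_9 = 1·21 + 1·13 = 34
h_10 = 1·34 + 1·21 = 55
h_11 = 1·55 + 1·34 = 89
h_12 = 1·89 + 1·55 = 144
h_13 = 1·144 + 1·89 = 233
h_14 = 1·233 + 1·144 = 377
h_15 = 1·377 + 1·233 = 610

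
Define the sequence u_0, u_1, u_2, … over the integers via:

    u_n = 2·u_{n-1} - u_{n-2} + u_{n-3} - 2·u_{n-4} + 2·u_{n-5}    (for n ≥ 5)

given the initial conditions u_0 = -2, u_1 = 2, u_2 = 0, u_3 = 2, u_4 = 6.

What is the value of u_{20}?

u_5 = 2·6 + -1·2 + 1·0 + -2·2 + 2·-2 = 2
u_6 = 2·2 + -1·6 + 1·2 + -2·0 + 2·2 = 4
u_7 = 2·4 + -1·2 + 1·6 + -2·2 + 2·0 = 8
u_8 = 2·8 + -1·4 + 1·2 + -2·6 + 2·2 = 6
u_9 = 2·6 + -1·8 + 1·4 + -2·2 + 2·6 = 16
u_10 = 2·16 + -1·6 + 1·8 + -2·4 + 2·2 = 30
u_11 = 2·30 + -1·16 + 1·6 + -2·8 + 2·4 = 42
u_12 = 2·42 + -1·30 + 1·16 + -2·6 + 2·8 = 74
u_13 = 2·74 + -1·42 + 1·30 + -2·16 + 2·6 = 116
u_14 = 2·116 + -1·74 + 1·42 + -2·30 + 2·16 = 172
u_15 = 2·172 + -1·116 + 1·74 + -2·42 + 2·30 = 278
u_16 = 2·278 + -1·172 + 1·116 + -2·74 + 2·42 = 436
u_17 = 2·436 + -1·278 + 1·172 + -2·116 + 2·74 = 682
u_18 = 2·682 + -1·436 + 1·278 + -2·172 + 2·116 = 1094
u_19 = 2·1094 + -1·682 + 1·436 + -2·278 + 2·172 = 1730
u_20 = 2·1730 + -1·1094 + 1·682 + -2·436 + 2·278 = 2732

2732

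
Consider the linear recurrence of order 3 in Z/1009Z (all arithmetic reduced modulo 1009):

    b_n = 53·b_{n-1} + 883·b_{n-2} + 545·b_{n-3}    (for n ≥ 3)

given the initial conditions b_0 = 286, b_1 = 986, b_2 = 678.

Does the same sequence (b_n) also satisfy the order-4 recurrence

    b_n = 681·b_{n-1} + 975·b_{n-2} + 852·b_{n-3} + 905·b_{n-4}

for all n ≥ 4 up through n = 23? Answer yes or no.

no

Terms b_0..b_23: 286, 986, 678, 974, 73, 423, 200, 114, 496, 853, 447, 877, 994, 139, 884, 983, 326, 861, 477, 628, 485, 706, 733, 310
n=4: candidate gives 637, actual b_4 = 73 ✗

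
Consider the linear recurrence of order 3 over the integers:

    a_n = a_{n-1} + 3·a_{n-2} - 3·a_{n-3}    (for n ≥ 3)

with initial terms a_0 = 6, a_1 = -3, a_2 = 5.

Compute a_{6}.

a_3 = 1·5 + 3·-3 + -3·6 = -22
a_4 = 1·-22 + 3·5 + -3·-3 = 2
a_5 = 1·2 + 3·-22 + -3·5 = -79
a_6 = 1·-79 + 3·2 + -3·-22 = -7

-7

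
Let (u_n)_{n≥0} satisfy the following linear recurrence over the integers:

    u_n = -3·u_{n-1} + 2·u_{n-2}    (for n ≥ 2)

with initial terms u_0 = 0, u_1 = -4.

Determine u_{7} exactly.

-7052

u_2 = -3·-4 + 2·0 = 12
u_3 = -3·12 + 2·-4 = -44
u_4 = -3·-44 + 2·12 = 156
u_5 = -3·156 + 2·-44 = -556
u_6 = -3·-556 + 2·156 = 1980
u_7 = -3·1980 + 2·-556 = -7052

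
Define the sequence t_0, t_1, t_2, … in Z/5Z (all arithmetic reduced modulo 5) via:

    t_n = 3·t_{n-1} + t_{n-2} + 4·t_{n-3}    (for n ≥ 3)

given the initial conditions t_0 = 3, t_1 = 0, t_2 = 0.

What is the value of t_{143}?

t_3 = 3·0 + 1·0 + 4·3 = 2
t_4 = 3·2 + 1·0 + 4·0 = 1
t_5 = 3·1 + 1·2 + 4·0 = 0
t_6 = 3·0 + 1·1 + 4·2 = 4
t_7 = 3·4 + 1·0 + 4·1 = 1
t_8 = 3·1 + 1·4 + 4·0 = 2
t_9 = 3·2 + 1·1 + 4·4 = 3
t_10 = 3·3 + 1·2 + 4·1 = 0
t_11 = 3·0 + 1·3 + 4·2 = 1
t_12 = 3·1 + 1·0 + 4·3 = 0
t_13 = 3·0 + 1·1 + 4·0 = 1
t_14 = 3·1 + 1·0 + 4·1 = 2
t_15 = 3·2 + 1·1 + 4·0 = 2
t_16 = 3·2 + 1·2 + 4·1 = 2
t_17 = 3·2 + 1·2 + 4·2 = 1
t_18 = 3·1 + 1·2 + 4·2 = 3
t_19 = 3·3 + 1·1 + 4·2 = 3
t_20 = 3·3 + 1·3 + 4·1 = 1
t_21 = 3·1 + 1·3 + 4·3 = 3
t_22 = 3·3 + 1·1 + 4·3 = 2
t_23 = 3·2 + 1·3 + 4·1 = 3
t_24 = 3·3 + 1·2 + 4·3 = 3
t_25 = 3·3 + 1·3 + 4·2 = 0
t_26 = 3·0 + 1·3 + 4·3 = 0
(t_24, t_25, t_26) = (3, 0, 0) = (t_0, t_1, t_2), so the sequence has period 24.
143 ≡ 23 (mod 24), hence t_143 = t_23 = 3.

3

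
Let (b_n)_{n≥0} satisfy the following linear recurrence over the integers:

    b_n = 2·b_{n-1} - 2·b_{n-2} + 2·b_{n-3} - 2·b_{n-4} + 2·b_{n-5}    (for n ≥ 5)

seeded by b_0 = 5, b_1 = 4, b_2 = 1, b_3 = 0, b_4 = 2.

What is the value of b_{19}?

848

b_5 = 2·2 + -2·0 + 2·1 + -2·4 + 2·5 = 8
b_6 = 2·8 + -2·2 + 2·0 + -2·1 + 2·4 = 18
b_7 = 2·18 + -2·8 + 2·2 + -2·0 + 2·1 = 26
b_8 = 2·26 + -2·18 + 2·8 + -2·2 + 2·0 = 28
b_9 = 2·28 + -2·26 + 2·18 + -2·8 + 2·2 = 28
b_10 = 2·28 + -2·28 + 2·26 + -2·18 + 2·8 = 32
b_11 = 2·32 + -2·28 + 2·28 + -2·26 + 2·18 = 48
b_12 = 2·48 + -2·32 + 2·28 + -2·28 + 2·26 = 84
b_13 = 2·84 + -2·48 + 2·32 + -2·28 + 2·28 = 136
b_14 = 2·136 + -2·84 + 2·48 + -2·32 + 2·28 = 192
b_15 = 2·192 + -2·136 + 2·84 + -2·48 + 2·32 = 248
b_16 = 2·248 + -2·192 + 2·136 + -2·84 + 2·48 = 312
b_17 = 2·312 + -2·248 + 2·192 + -2·136 + 2·84 = 408
b_18 = 2·408 + -2·312 + 2·248 + -2·192 + 2·136 = 576
b_19 = 2·576 + -2·408 + 2·312 + -2·248 + 2·192 = 848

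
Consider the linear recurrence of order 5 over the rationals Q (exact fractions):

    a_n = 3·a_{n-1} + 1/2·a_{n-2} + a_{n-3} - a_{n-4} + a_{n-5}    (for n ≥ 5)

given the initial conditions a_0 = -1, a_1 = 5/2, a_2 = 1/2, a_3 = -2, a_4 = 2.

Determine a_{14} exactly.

a_5 = 3·2 + 1/2·-2 + 1·1/2 + -1·5/2 + 1·-1 = 2
a_6 = 3·2 + 1/2·2 + 1·-2 + -1·1/2 + 1·5/2 = 7
a_7 = 3·7 + 1/2·2 + 1·2 + -1·-2 + 1·1/2 = 53/2
a_8 = 3·53/2 + 1/2·7 + 1·2 + -1·2 + 1·-2 = 81
a_9 = 3·81 + 1/2·53/2 + 1·7 + -1·2 + 1·2 = 1053/4
a_10 = 3·1053/4 + 1/2·81 + 1·53/2 + -1·7 + 1·2 = 3407/4
a_11 = 3·3407/4 + 1/2·1053/4 + 1·81 + -1·53/2 + 1·7 = 21987/8
a_12 = 3·21987/8 + 1/2·3407/4 + 1·1053/4 + -1·81 + 1·53/2 = 35519/4
a_13 = 3·35519/4 + 1/2·21987/8 + 1·3407/4 + -1·1053/4 + 1·81 = 458927/16
a_14 = 3·458927/16 + 1/2·35519/4 + 1·21987/8 + -1·3407/4 + 1·1053/4 = 1482377/16

1482377/16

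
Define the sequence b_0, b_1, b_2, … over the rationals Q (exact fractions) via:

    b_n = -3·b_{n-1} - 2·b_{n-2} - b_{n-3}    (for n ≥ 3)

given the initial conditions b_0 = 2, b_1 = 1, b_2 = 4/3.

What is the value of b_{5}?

-139/3

b_3 = -3·4/3 + -2·1 + -1·2 = -8
b_4 = -3·-8 + -2·4/3 + -1·1 = 61/3
b_5 = -3·61/3 + -2·-8 + -1·4/3 = -139/3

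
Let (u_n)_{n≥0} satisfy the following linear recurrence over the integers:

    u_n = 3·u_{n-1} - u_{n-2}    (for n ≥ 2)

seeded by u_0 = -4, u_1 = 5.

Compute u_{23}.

11987194447

u_2 = 3·5 + -1·-4 = 19
u_3 = 3·19 + -1·5 = 52
u_4 = 3·52 + -1·19 = 137
u_5 = 3·137 + -1·52 = 359
u_6 = 3·359 + -1·137 = 940
u_7 = 3·940 + -1·359 = 2461
u_8 = 3·2461 + -1·940 = 6443
u_9 = 3·6443 + -1·2461 = 16868
u_10 = 3·16868 + -1·6443 = 44161
u_11 = 3·44161 + -1·16868 = 115615
u_12 = 3·115615 + -1·44161 = 302684
u_13 = 3·302684 + -1·115615 = 792437
u_14 = 3·792437 + -1·302684 = 2074627
u_15 = 3·2074627 + -1·792437 = 5431444
u_16 = 3·5431444 + -1·2074627 = 14219705
u_17 = 3·14219705 + -1·5431444 = 37227671
u_18 = 3·37227671 + -1·14219705 = 97463308
u_19 = 3·97463308 + -1·37227671 = 255162253
u_20 = 3·255162253 + -1·97463308 = 668023451
u_21 = 3·668023451 + -1·255162253 = 1748908100
u_22 = 3·1748908100 + -1·668023451 = 4578700849
u_23 = 3·4578700849 + -1·1748908100 = 11987194447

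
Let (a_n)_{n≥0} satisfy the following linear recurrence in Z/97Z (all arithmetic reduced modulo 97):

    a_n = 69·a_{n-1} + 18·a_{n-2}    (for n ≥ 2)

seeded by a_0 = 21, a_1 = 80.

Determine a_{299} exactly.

a_2 = 69·80 + 18·21 = 78
a_3 = 69·78 + 18·80 = 32
a_4 = 69·32 + 18·78 = 23
a_5 = 69·23 + 18·32 = 29
a_6 = 69·29 + 18·23 = 87
a_7 = 69·87 + 18·29 = 26
Continuing the recurrence:
  a_8 = 62;  a_9 = 90;  a_10 = 51;  a_11 = 95;  a_12 = 4;  a_13 = 46
  a_14 = 45;  a_15 = 53;  a_16 = 5;  a_17 = 38;  a_18 = 93;  a_19 = 20
  a_20 = 47;  a_21 = 14;  a_22 = 66;  a_23 = 53;  a_24 = 92;  a_25 = 27
  a_26 = 27;  a_27 = 21;  a_28 = 92;  a_29 = 33;  a_30 = 53;  a_31 = 80
  a_32 = 72;  a_33 = 6;  a_34 = 61;  a_35 = 49;  a_36 = 17;  a_37 = 18
  a_38 = 93;  a_39 = 48;  a_40 = 39;  a_41 = 63;  a_42 = 5;  a_43 = 24
  a_44 = 0;  a_45 = 44;  a_46 = 29;  a_47 = 77;  a_48 = 15;  a_49 = 93
  a_50 = 91;  a_51 = 96;  a_52 = 17;  a_53 = 88;  a_54 = 73;  a_55 = 25
  a_56 = 32;  a_57 = 39;  a_58 = 66;  a_59 = 18;  a_60 = 5;  a_61 = 87
  a_62 = 79;  a_63 = 33;  a_64 = 13;  a_65 = 36;  a_66 = 2;  a_67 = 10
  a_68 = 47;  a_69 = 28;  a_70 = 62;  a_71 = 29;  a_72 = 13;  a_73 = 61
  a_74 = 78;  a_75 = 78;  a_76 = 93;  a_77 = 61;  a_78 = 63;  a_79 = 13
  a_80 = 91;  a_81 = 14;  a_82 = 82;  a_83 = 90;  a_84 = 23;  a_85 = 6
  a_86 = 52;  a_87 = 10;  a_88 = 74;  a_89 = 48;  a_90 = 85;  a_91 = 36
  a_92 = 37;  a_93 = 0;  a_94 = 84;  a_95 = 73;  a_96 = 50;  a_97 = 11
  a_98 = 10;  a_99 = 15;  a_100 = 51;  a_101 = 6;  a_102 = 71;  a_103 = 60
  a_104 = 83;  a_105 = 17;  a_106 = 48;  a_107 = 29;  a_108 = 52;  a_109 = 36
  a_110 = 25;  a_111 = 45;  a_112 = 63;  a_113 = 16;  a_114 = 7;  a_115 = 92
  a_116 = 72;  a_117 = 28;  a_118 = 27;  a_119 = 39;  a_120 = 73;  a_121 = 16
  a_122 = 90;  a_123 = 96;  a_124 = 96;  a_125 = 10;  a_126 = 90;  a_127 = 85
  a_128 = 16;  a_129 = 15;  a_130 = 62;  a_131 = 86;  a_132 = 66;  a_133 = 88
  a_134 = 82;  a_135 = 64;  a_136 = 72;  a_137 = 9;  a_138 = 74;  a_139 = 30
  a_140 = 7;  a_141 = 53;  a_142 = 0;  a_143 = 81;  a_144 = 60;  a_145 = 69
  a_146 = 21;  a_147 = 72;  a_148 = 11;  a_149 = 18;  a_150 = 82;  a_151 = 65
  a_152 = 44;  a_153 = 35;  a_154 = 6;  a_155 = 74;  a_156 = 73;  a_157 = 64
  a_158 = 7;  a_159 = 83;  a_160 = 33;  a_161 = 85;  a_162 = 57;  a_163 = 31
  a_164 = 61;  a_165 = 14;  a_166 = 27;  a_167 = 78;  a_168 = 48;  a_169 = 60
  a_170 = 57;  a_171 = 66;  a_172 = 51;  a_173 = 51;  a_174 = 72;  a_175 = 66
  a_176 = 30;  a_177 = 57;  a_178 = 11;  a_179 = 39;  a_180 = 76;  a_181 = 29
  a_182 = 71;  a_183 = 86;  a_184 = 34;  a_185 = 14;  a_186 = 26;  a_187 = 9
  a_188 = 22;  a_189 = 31;  a_190 = 13;  a_191 = 0;  a_192 = 40;  a_193 = 44
  a_194 = 70;  a_195 = 93;  a_196 = 14;  a_197 = 21;  a_198 = 52;  a_199 = 86
  a_200 = 80;  a_201 = 84;  a_202 = 58;  a_203 = 82;  a_204 = 9;  a_205 = 60
  a_206 = 34;  a_207 = 31;  a_208 = 35;  a_209 = 63;  a_210 = 30;  a_211 = 3
  a_212 = 68;  a_213 = 90;  a_214 = 62;  a_215 = 78;  a_216 = 96;  a_217 = 74
  a_218 = 44;  a_219 = 3;  a_220 = 29;  a_221 = 18;  a_222 = 18;  a_223 = 14
  a_224 = 29;  a_225 = 22;  a_226 = 3;  a_227 = 21;  a_228 = 48;  a_229 = 4
  a_230 = 73;  a_231 = 65;  a_232 = 76;  a_233 = 12;  a_234 = 62;  a_235 = 32
  a_236 = 26;  a_237 = 42;  a_238 = 68;  a_239 = 16;  a_240 = 0;  a_241 = 94
  a_242 = 84;  a_243 = 19;  a_244 = 10;  a_245 = 62;  a_246 = 93;  a_247 = 64
  a_248 = 76;  a_249 = 91;  a_250 = 81;  a_251 = 49;  a_252 = 86;  a_253 = 26
  a_254 = 44;  a_255 = 12;  a_256 = 68;  a_257 = 58;  a_258 = 85;  a_259 = 22
  a_260 = 41;  a_261 = 24;  a_262 = 66;  a_263 = 39;  a_264 = 96;  a_265 = 51
  a_266 = 9;  a_267 = 84;  a_268 = 41;  a_269 = 73;  a_270 = 52;  a_271 = 52
  a_272 = 62;  a_273 = 73;  a_274 = 42;  a_275 = 41;  a_276 = 93;  a_277 = 74
  a_278 = 87;  a_279 = 60;  a_280 = 80;  a_281 = 4;  a_282 = 67;  a_283 = 39
  a_284 = 17;  a_285 = 32;  a_286 = 89;  a_287 = 24;  a_288 = 57;  a_289 = 0
  a_290 = 56;  a_291 = 81;  a_292 = 1;  a_293 = 72;  a_294 = 39;  a_295 = 10
  a_296 = 34;  a_297 = 4
a_298 = 69·4 + 18·34 = 15
a_299 = 69·15 + 18·4 = 40

40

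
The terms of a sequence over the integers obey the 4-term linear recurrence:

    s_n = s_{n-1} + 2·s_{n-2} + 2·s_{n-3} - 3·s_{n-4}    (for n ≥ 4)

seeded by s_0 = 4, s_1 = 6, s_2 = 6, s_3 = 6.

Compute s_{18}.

366474

s_4 = 1·6 + 2·6 + 2·6 + -3·4 = 18
s_5 = 1·18 + 2·6 + 2·6 + -3·6 = 24
s_6 = 1·24 + 2·18 + 2·6 + -3·6 = 54
s_7 = 1·54 + 2·24 + 2·18 + -3·6 = 120
s_8 = 1·120 + 2·54 + 2·24 + -3·18 = 222
s_9 = 1·222 + 2·120 + 2·54 + -3·24 = 498
s_10 = 1·498 + 2·222 + 2·120 + -3·54 = 1020
s_11 = 1·1020 + 2·498 + 2·222 + -3·120 = 2100
s_12 = 1·2100 + 2·1020 + 2·498 + -3·222 = 4470
s_13 = 1·4470 + 2·2100 + 2·1020 + -3·498 = 9216
s_14 = 1·9216 + 2·4470 + 2·2100 + -3·1020 = 19296
s_15 = 1·19296 + 2·9216 + 2·4470 + -3·2100 = 40368
s_16 = 1·40368 + 2·19296 + 2·9216 + -3·4470 = 83982
s_17 = 1·83982 + 2·40368 + 2·19296 + -3·9216 = 175662
s_18 = 1·175662 + 2·83982 + 2·40368 + -3·19296 = 366474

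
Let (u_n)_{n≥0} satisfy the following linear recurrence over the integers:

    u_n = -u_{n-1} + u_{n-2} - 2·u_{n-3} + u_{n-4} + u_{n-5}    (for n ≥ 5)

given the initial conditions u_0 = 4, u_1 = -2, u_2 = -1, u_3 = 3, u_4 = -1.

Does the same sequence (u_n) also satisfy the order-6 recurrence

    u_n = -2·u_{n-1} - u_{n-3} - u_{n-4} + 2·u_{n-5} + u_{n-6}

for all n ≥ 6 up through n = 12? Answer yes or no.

Terms u_0..u_12: 4, -2, -1, 3, -1, 8, -18, 30, -62, 135, -267, 538, -1107
n=6: candidate gives -18, actual u_6 = -18 ✓
n=7: candidate gives 30, actual u_7 = 30 ✓
n=8: candidate gives -62, actual u_8 = -62 ✓
n=9: candidate gives 135, actual u_9 = 135 ✓
n=10: candidate gives -267, actual u_10 = -267 ✓
n=11: candidate gives 538, actual u_11 = 538 ✓
n=12: candidate gives -1107, actual u_12 = -1107 ✓

yes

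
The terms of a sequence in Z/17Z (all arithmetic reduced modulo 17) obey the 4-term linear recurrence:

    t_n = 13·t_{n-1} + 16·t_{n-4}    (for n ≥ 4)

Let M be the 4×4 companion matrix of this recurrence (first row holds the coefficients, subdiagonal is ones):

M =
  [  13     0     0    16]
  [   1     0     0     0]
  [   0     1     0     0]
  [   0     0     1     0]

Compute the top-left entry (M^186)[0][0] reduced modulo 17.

(M^186)[0][0] is the top entry after applying M 186 times to the unit state (1, 0, 0, 0). Equivalently it is h_{189} for the auxiliary sequence (h_n) obeying the same recurrence with h_3 = 1 and h_i = 0 for 0 ≤ i < 3:
h_4 = 13·1 + 0·0 + 0·0 + 16·0 = 13
h_5 = 13·13 + 0·1 + 0·0 + 16·0 = 16
h_6 = 13·16 + 0·13 + 0·1 + 16·0 = 4
h_7 = 13·4 + 0·16 + 0·13 + 16·1 = 0
h_8 = 13·0 + 0·4 + 0·16 + 16·13 = 4
h_9 = 13·4 + 0·0 + 0·4 + 16·16 = 2
Continuing the recurrence:
  h_10 = 5;  h_11 = 14;  h_12 = 8;  h_13 = 0;  h_14 = 12;  h_15 = 6
  h_16 = 2;  h_17 = 9;  h_18 = 3;  h_19 = 16;  h_20 = 2;  h_21 = 0
  h_22 = 14;  h_23 = 13;  h_24 = 14;  h_25 = 12;  h_26 = 6;  h_27 = 14
  h_28 = 15;  h_29 = 13;  h_30 = 10;  h_31 = 14;  h_32 = 14;  h_33 = 16
  h_34 = 11;  h_35 = 10;  h_36 = 14;  h_37 = 13;  h_38 = 5;  h_39 = 4
  h_40 = 4;  h_41 = 5;  h_42 = 9;  h_43 = 11;  h_44 = 3;  h_45 = 0
  h_46 = 8;  h_47 = 8;  h_48 = 16;  h_49 = 4;  h_50 = 10;  h_51 = 3
  h_52 = 6;  h_53 = 6;  h_54 = 0;  h_55 = 14;  h_56 = 6;  h_57 = 4
  h_58 = 1;  h_59 = 16;  h_60 = 15;  h_61 = 4;  h_62 = 0;  h_63 = 1
  h_64 = 15;  h_65 = 4;  h_66 = 1;  h_67 = 12;  h_68 = 5;  h_69 = 10
  h_70 = 10;  h_71 = 16;  h_72 = 16;  h_73 = 11;  h_74 = 14;  h_75 = 13
  h_76 = 0;  h_77 = 6;  h_78 = 13;  h_79 = 3;  h_80 = 5;  h_81 = 8
  h_82 = 6;  h_83 = 7;  h_84 = 1;  h_85 = 5;  h_86 = 8;  h_87 = 12
  h_88 = 2;  h_89 = 4;  h_90 = 10;  h_91 = 16;  h_92 = 2;  h_93 = 5
  h_94 = 4;  h_95 = 2;  h_96 = 7;  h_97 = 1;  h_98 = 9;  h_99 = 13
  h_100 = 9;  h_101 = 14;  h_102 = 3;  h_103 = 9;  h_104 = 6;  h_105 = 13
  h_106 = 13;  h_107 = 7;  h_108 = 0;  h_109 = 4;  h_110 = 5;  h_111 = 7
  h_112 = 6;  h_113 = 6;  h_114 = 5;  h_115 = 7;  h_116 = 0;  h_117 = 11
  h_118 = 2;  h_119 = 2;  h_120 = 9;  h_121 = 4;  h_122 = 16;  h_123 = 2
  h_124 = 0;  h_125 = 13;  h_126 = 0;  h_127 = 15;  h_128 = 8;  h_129 = 6
  h_130 = 10;  h_131 = 13;  h_132 = 8;  h_133 = 13;  h_134 = 6;  h_135 = 14
  h_136 = 4;  h_137 = 5;  h_138 = 8;  h_139 = 5;  h_140 = 10;  h_141 = 6
  h_142 = 2;  h_143 = 4;  h_144 = 8;  h_145 = 13;  h_146 = 14;  h_147 = 8
  h_148 = 11;  h_149 = 11;  h_150 = 10;  h_151 = 3;  h_152 = 11;  h_153 = 13
  h_154 = 6;  h_155 = 7;  h_156 = 12;  h_157 = 7;  h_158 = 0;  h_159 = 10
  h_160 = 16;  h_161 = 14;  h_162 = 12;  h_163 = 10;  h_164 = 12;  h_165 = 6
  h_166 = 15;  h_167 = 15;  h_168 = 13;  h_169 = 10;  h_170 = 13;  h_171 = 1
  h_172 = 0;  h_173 = 7;  h_174 = 10;  h_175 = 10;  h_176 = 11;  h_177 = 0
  h_178 = 7;  h_179 = 13;  h_180 = 5;  h_181 = 14;  h_182 = 5;  h_183 = 1
  h_184 = 8;  h_185 = 5;  h_186 = 9;  h_187 = 14
h_188 = 13·14 + 0·9 + 0·5 + 16·8 = 4
h_189 = 13·4 + 0·14 + 0·9 + 16·5 = 13

13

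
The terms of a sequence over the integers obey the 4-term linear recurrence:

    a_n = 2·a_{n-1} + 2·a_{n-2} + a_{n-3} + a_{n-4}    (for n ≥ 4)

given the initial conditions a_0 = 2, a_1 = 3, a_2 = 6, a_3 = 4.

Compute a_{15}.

2493998

a_4 = 2·4 + 2·6 + 1·3 + 1·2 = 25
a_5 = 2·25 + 2·4 + 1·6 + 1·3 = 67
a_6 = 2·67 + 2·25 + 1·4 + 1·6 = 194
a_7 = 2·194 + 2·67 + 1·25 + 1·4 = 551
a_8 = 2·551 + 2·194 + 1·67 + 1·25 = 1582
a_9 = 2·1582 + 2·551 + 1·194 + 1·67 = 4527
a_10 = 2·4527 + 2·1582 + 1·551 + 1·194 = 12963
a_11 = 2·12963 + 2·4527 + 1·1582 + 1·551 = 37113
a_12 = 2·37113 + 2·12963 + 1·4527 + 1·1582 = 106261
a_13 = 2·106261 + 2·37113 + 1·12963 + 1·4527 = 304238
a_14 = 2·304238 + 2·106261 + 1·37113 + 1·12963 = 871074
a_15 = 2·871074 + 2·304238 + 1·106261 + 1·37113 = 2493998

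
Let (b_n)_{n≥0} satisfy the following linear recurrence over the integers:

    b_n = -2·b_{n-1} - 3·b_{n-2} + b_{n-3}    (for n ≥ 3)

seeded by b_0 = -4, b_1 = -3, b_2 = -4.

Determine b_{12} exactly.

b_3 = -2·-4 + -3·-3 + 1·-4 = 13
b_4 = -2·13 + -3·-4 + 1·-3 = -17
b_5 = -2·-17 + -3·13 + 1·-4 = -9
b_6 = -2·-9 + -3·-17 + 1·13 = 82
b_7 = -2·82 + -3·-9 + 1·-17 = -154
b_8 = -2·-154 + -3·82 + 1·-9 = 53
b_9 = -2·53 + -3·-154 + 1·82 = 438
b_10 = -2·438 + -3·53 + 1·-154 = -1189
b_11 = -2·-1189 + -3·438 + 1·53 = 1117
b_12 = -2·1117 + -3·-1189 + 1·438 = 1771

1771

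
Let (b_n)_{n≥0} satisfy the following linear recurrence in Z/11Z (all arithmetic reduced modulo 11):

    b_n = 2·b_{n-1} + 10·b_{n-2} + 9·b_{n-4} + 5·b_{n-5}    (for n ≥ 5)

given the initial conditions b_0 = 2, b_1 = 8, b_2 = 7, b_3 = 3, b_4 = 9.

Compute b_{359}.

b_5 = 2·9 + 10·3 + 0·7 + 9·8 + 5·2 = 9
b_6 = 2·9 + 10·9 + 0·3 + 9·7 + 5·8 = 2
b_7 = 2·2 + 10·9 + 0·9 + 9·3 + 5·7 = 2
b_8 = 2·2 + 10·2 + 0·9 + 9·9 + 5·3 = 10
b_9 = 2·10 + 10·2 + 0·2 + 9·9 + 5·9 = 1
b_10 = 2·1 + 10·10 + 0·2 + 9·2 + 5·9 = 0
b_11 = 2·0 + 10·1 + 0·10 + 9·2 + 5·2 = 5
b_12 = 2·5 + 10·0 + 0·1 + 9·10 + 5·2 = 0
b_13 = 2·0 + 10·5 + 0·0 + 9·1 + 5·10 = 10
b_14 = 2·10 + 10·0 + 0·5 + 9·0 + 5·1 = 3
b_15 = 2·3 + 10·10 + 0·0 + 9·5 + 5·0 = 8
b_16 = 2·8 + 10·3 + 0·10 + 9·0 + 5·5 = 5
b_17 = 2·5 + 10·8 + 0·3 + 9·10 + 5·0 = 4
b_18 = 2·4 + 10·5 + 0·8 + 9·3 + 5·10 = 3
b_19 = 2·3 + 10·4 + 0·5 + 9·8 + 5·3 = 1
b_20 = 2·1 + 10·3 + 0·4 + 9·5 + 5·8 = 7
b_21 = 2·7 + 10·1 + 0·3 + 9·4 + 5·5 = 8
b_22 = 2·8 + 10·7 + 0·1 + 9·3 + 5·4 = 1
b_23 = 2·1 + 10·8 + 0·7 + 9·1 + 5·3 = 7
b_24 = 2·7 + 10·1 + 0·8 + 9·7 + 5·1 = 4
b_25 = 2·4 + 10·7 + 0·1 + 9·8 + 5·7 = 9
b_26 = 2·9 + 10·4 + 0·7 + 9·1 + 5·8 = 8
b_27 = 2·8 + 10·9 + 0·4 + 9·7 + 5·1 = 9
b_28 = 2·9 + 10·8 + 0·9 + 9·4 + 5·7 = 4
b_29 = 2·4 + 10·9 + 0·8 + 9·9 + 5·4 = 1
b_30 = 2·1 + 10·4 + 0·9 + 9·8 + 5·9 = 5
b_31 = 2·5 + 10·1 + 0·4 + 9·9 + 5·8 = 9
b_32 = 2·9 + 10·5 + 0·1 + 9·4 + 5·9 = 6
b_33 = 2·6 + 10·9 + 0·5 + 9·1 + 5·4 = 10
b_34 = 2·10 + 10·6 + 0·9 + 9·5 + 5·1 = 9
b_35 = 2·9 + 10·10 + 0·6 + 9·9 + 5·5 = 4
b_36 = 2·4 + 10·9 + 0·10 + 9·6 + 5·9 = 10
b_37 = 2·10 + 10·4 + 0·9 + 9·10 + 5·6 = 4
b_38 = 2·4 + 10·10 + 0·4 + 9·9 + 5·10 = 8
b_39 = 2·8 + 10·4 + 0·10 + 9·4 + 5·9 = 5
b_40 = 2·5 + 10·8 + 0·4 + 9·10 + 5·4 = 2
b_41 = 2·2 + 10·5 + 0·8 + 9·4 + 5·10 = 8
b_42 = 2·8 + 10·2 + 0·5 + 9·8 + 5·4 = 7
b_43 = 2·7 + 10·8 + 0·2 + 9·5 + 5·8 = 3
b_44 = 2·3 + 10·7 + 0·8 + 9·2 + 5·5 = 9
(b_40, b_41, b_42, b_43, b_44) = (2, 8, 7, 3, 9) = (b_0, b_1, b_2, b_3, b_4), so the sequence has period 40.
359 ≡ 39 (mod 40), hence b_359 = b_39 = 5.

5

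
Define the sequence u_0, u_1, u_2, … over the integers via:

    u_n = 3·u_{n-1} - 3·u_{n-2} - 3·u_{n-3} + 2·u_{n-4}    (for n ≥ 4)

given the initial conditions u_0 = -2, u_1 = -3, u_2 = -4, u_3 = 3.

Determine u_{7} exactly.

93

u_4 = 3·3 + -3·-4 + -3·-3 + 2·-2 = 26
u_5 = 3·26 + -3·3 + -3·-4 + 2·-3 = 75
u_6 = 3·75 + -3·26 + -3·3 + 2·-4 = 130
u_7 = 3·130 + -3·75 + -3·26 + 2·3 = 93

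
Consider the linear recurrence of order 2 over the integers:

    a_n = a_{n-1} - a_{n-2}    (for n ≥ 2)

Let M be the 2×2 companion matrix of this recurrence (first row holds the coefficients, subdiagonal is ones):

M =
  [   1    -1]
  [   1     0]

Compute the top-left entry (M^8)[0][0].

(M^8)[0][0] is the top entry after applying M 8 times to the unit state (1, 0). Equivalently it is h_{9} for the auxiliary sequence (h_n) obeying the same recurrence with h_1 = 1 and h_i = 0 for 0 ≤ i < 1:
h_2 = 1·1 + -1·0 = 1
h_3 = 1·1 + -1·1 = 0
h_4 = 1·0 + -1·1 = -1
h_5 = 1·-1 + -1·0 = -1
h_6 = 1·-1 + -1·-1 = 0
h_7 = 1·0 + -1·-1 = 1
h_8 = 1·1 + -1·0 = 1
h_9 = 1·1 + -1·1 = 0

0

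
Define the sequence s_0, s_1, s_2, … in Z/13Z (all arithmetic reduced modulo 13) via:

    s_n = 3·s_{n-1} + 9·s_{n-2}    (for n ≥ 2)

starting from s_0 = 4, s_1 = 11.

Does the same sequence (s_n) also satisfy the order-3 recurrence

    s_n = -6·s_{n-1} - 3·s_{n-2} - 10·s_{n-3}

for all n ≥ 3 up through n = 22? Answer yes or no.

Terms s_0..s_22: 4, 11, 4, 7, 5, 0, 6, 5, 4, 5, 12, 3, 0, 1, 3, 5, 3, 2, 7, 0, 11, 7, 3
n=3: candidate gives 7, actual s_3 = 7 ✓
n=4: candidate gives 5, actual s_4 = 5 ✓
n=5: candidate gives 0, actual s_5 = 0 ✓
n=6: candidate gives 6, actual s_6 = 6 ✓
n=7: candidate gives 5, actual s_7 = 5 ✓
n=8: candidate gives 4, actual s_8 = 4 ✓
n=9: candidate gives 5, actual s_9 = 5 ✓
n=10: candidate gives 12, actual s_10 = 12 ✓
n=11: candidate gives 3, actual s_11 = 3 ✓
n=12: candidate gives 0, actual s_12 = 0 ✓
n=13: candidate gives 1, actual s_13 = 1 ✓
n=14: candidate gives 3, actual s_14 = 3 ✓
n=15: candidate gives 5, actual s_15 = 5 ✓
n=16: candidate gives 3, actual s_16 = 3 ✓
n=17: candidate gives 2, actual s_17 = 2 ✓
n=18: candidate gives 7, actual s_18 = 7 ✓
n=19: candidate gives 0, actual s_19 = 0 ✓
n=20: candidate gives 11, actual s_20 = 11 ✓
n=21: candidate gives 7, actual s_21 = 7 ✓
n=22: candidate gives 3, actual s_22 = 3 ✓

yes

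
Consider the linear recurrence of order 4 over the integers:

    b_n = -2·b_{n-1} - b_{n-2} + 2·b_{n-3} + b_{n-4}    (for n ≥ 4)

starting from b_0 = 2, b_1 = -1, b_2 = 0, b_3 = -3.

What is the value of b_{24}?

b_4 = -2·-3 + -1·0 + 2·-1 + 1·2 = 6
b_5 = -2·6 + -1·-3 + 2·0 + 1·-1 = -10
b_6 = -2·-10 + -1·6 + 2·-3 + 1·0 = 8
b_7 = -2·8 + -1·-10 + 2·6 + 1·-3 = 3
b_8 = -2·3 + -1·8 + 2·-10 + 1·6 = -28
b_9 = -2·-28 + -1·3 + 2·8 + 1·-10 = 59
b_10 = -2·59 + -1·-28 + 2·3 + 1·8 = -76
b_11 = -2·-76 + -1·59 + 2·-28 + 1·3 = 40
b_12 = -2·40 + -1·-76 + 2·59 + 1·-28 = 86
b_13 = -2·86 + -1·40 + 2·-76 + 1·59 = -305
b_14 = -2·-305 + -1·86 + 2·40 + 1·-76 = 528
b_15 = -2·528 + -1·-305 + 2·86 + 1·40 = -539
b_16 = -2·-539 + -1·528 + 2·-305 + 1·86 = 26
b_17 = -2·26 + -1·-539 + 2·528 + 1·-305 = 1238
b_18 = -2·1238 + -1·26 + 2·-539 + 1·528 = -3052
b_19 = -2·-3052 + -1·1238 + 2·26 + 1·-539 = 4379
b_20 = -2·4379 + -1·-3052 + 2·1238 + 1·26 = -3204
b_21 = -2·-3204 + -1·4379 + 2·-3052 + 1·1238 = -2837
b_22 = -2·-2837 + -1·-3204 + 2·4379 + 1·-3052 = 14584
b_23 = -2·14584 + -1·-2837 + 2·-3204 + 1·4379 = -28360
b_24 = -2·-28360 + -1·14584 + 2·-2837 + 1·-3204 = 33258

33258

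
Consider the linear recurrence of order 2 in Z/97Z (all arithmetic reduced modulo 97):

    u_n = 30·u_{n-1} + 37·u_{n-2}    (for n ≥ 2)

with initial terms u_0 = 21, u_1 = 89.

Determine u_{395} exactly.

u_2 = 30·89 + 37·21 = 52
u_3 = 30·52 + 37·89 = 3
u_4 = 30·3 + 37·52 = 74
u_5 = 30·74 + 37·3 = 3
u_6 = 30·3 + 37·74 = 15
u_7 = 30·15 + 37·3 = 76
Continuing the recurrence:
  u_8 = 22;  u_9 = 77;  u_10 = 20;  u_11 = 54;  u_12 = 32;  u_13 = 48
  u_14 = 5;  u_15 = 83;  u_16 = 56;  u_17 = 95;  u_18 = 72;  u_19 = 49
  u_20 = 60;  u_21 = 24;  u_22 = 30;  u_23 = 42;  u_24 = 42;  u_25 = 1
  u_26 = 32;  u_27 = 27;  u_28 = 54;  u_29 = 0;  u_30 = 58;  u_31 = 91
  u_32 = 26;  u_33 = 73;  u_34 = 48;  u_35 = 67;  u_36 = 3;  u_37 = 47
  u_38 = 66;  u_39 = 33;  u_40 = 37;  u_41 = 3;  u_42 = 4;  u_43 = 37
  u_44 = 94;  u_45 = 18;  u_46 = 41;  u_47 = 53;  u_48 = 3;  u_49 = 14
  u_50 = 46;  u_51 = 55;  u_52 = 54;  u_53 = 66;  u_54 = 1;  u_55 = 47
  u_56 = 89;  u_57 = 44;  u_58 = 54;  u_59 = 47;  u_60 = 13;  u_61 = 92
  u_62 = 40;  u_63 = 45;  u_64 = 17;  u_65 = 41;  u_66 = 16;  u_67 = 57
  u_68 = 71;  u_69 = 68;  u_70 = 11;  u_71 = 33;  u_72 = 39;  u_73 = 63
  u_74 = 35;  u_75 = 83;  u_76 = 2;  u_77 = 27;  u_78 = 11;  u_79 = 68
  u_80 = 22;  u_81 = 72;  u_82 = 64;  u_83 = 25;  u_84 = 14;  u_85 = 84
  u_86 = 31;  u_87 = 61;  u_88 = 67;  u_89 = 96;  u_90 = 24;  u_91 = 4
  u_92 = 38;  u_93 = 27;  u_94 = 82;  u_95 = 64;  u_96 = 7;  u_97 = 56
  u_98 = 96;  u_99 = 5;  u_100 = 16;  u_101 = 83;  u_102 = 75;  u_103 = 83
  u_104 = 27;  u_105 = 1;  u_106 = 59;  u_107 = 61;  u_108 = 36;  u_109 = 39
  u_110 = 77;  u_111 = 67;  u_112 = 9;  u_113 = 33;  u_114 = 62;  u_115 = 74
  u_116 = 52;  u_117 = 30;  u_118 = 11;  u_119 = 82;  u_120 = 54;  u_121 = 95
  u_122 = 95;  u_123 = 60;  u_124 = 77;  u_125 = 68;  u_126 = 39;  u_127 = 0
  u_128 = 85;  u_129 = 28;  u_130 = 8;  u_131 = 15;  u_132 = 67;  u_133 = 43
  u_134 = 83;  u_135 = 7;  u_136 = 80;  u_137 = 40;  u_138 = 86;  u_139 = 83
  u_140 = 46;  u_141 = 86;  u_142 = 14;  u_143 = 13;  u_144 = 35;  u_145 = 76
  u_146 = 83;  u_147 = 64;  u_148 = 44;  u_149 = 2;  u_150 = 39;  u_151 = 80
  u_152 = 60;  u_153 = 7;  u_154 = 5;  u_155 = 21;  u_156 = 39;  u_157 = 7
  u_158 = 4;  u_159 = 88;  u_160 = 72;  u_161 = 81;  u_162 = 50;  u_163 = 35
  u_164 = 87;  u_165 = 25;  u_166 = 89;  u_167 = 6;  u_168 = 78;  u_169 = 40
  u_170 = 12;  u_171 = 94;  u_172 = 63;  u_173 = 33;  u_174 = 23;  u_175 = 68
  u_176 = 78;  u_177 = 6;  u_178 = 59;  u_179 = 52;  u_180 = 57;  u_181 = 45
  u_182 = 64;  u_183 = 93;  u_184 = 17;  u_185 = 71;  u_186 = 43;  u_187 = 37
  u_188 = 82;  u_189 = 46;  u_190 = 49;  u_191 = 68;  u_192 = 70;  u_193 = 57
  u_194 = 32;  u_195 = 62;  u_196 = 37;  u_197 = 9;  u_198 = 87;  u_199 = 33
  u_200 = 38;  u_201 = 33;  u_202 = 68;  u_203 = 60;  u_204 = 48;  u_205 = 71
  u_206 = 26;  u_207 = 12;  u_208 = 61;  u_209 = 43;  u_210 = 55;  u_211 = 40
  u_212 = 34;  u_213 = 75;  u_214 = 16;  u_215 = 54;  u_216 = 78;  u_217 = 70
  u_218 = 39;  u_219 = 74;  u_220 = 74;  u_221 = 11;  u_222 = 61;  u_223 = 6
  u_224 = 12;  u_225 = 0;  u_226 = 56;  u_227 = 31;  u_228 = 92;  u_229 = 27
  u_230 = 43;  u_231 = 58;  u_232 = 33;  u_233 = 32;  u_234 = 47;  u_235 = 72
  u_236 = 19;  u_237 = 33;  u_238 = 44;  u_239 = 19;  u_240 = 64;  u_241 = 4
  u_242 = 63;  u_243 = 1;  u_244 = 33;  u_245 = 57;  u_246 = 21;  u_247 = 23
  u_248 = 12;  u_249 = 47;  u_250 = 11;  u_251 = 32;  u_252 = 9;  u_253 = 96
  u_254 = 12;  u_255 = 32;  u_256 = 46;  u_257 = 42;  u_258 = 52;  u_259 = 10
  u_260 = 90;  u_261 = 63;  u_262 = 79;  u_263 = 45;  u_264 = 5;  u_265 = 69
  u_266 = 24;  u_267 = 72;  u_268 = 41;  u_269 = 14;  u_270 = 94;  u_271 = 40
  u_272 = 22;  u_273 = 6;  u_274 = 24;  u_275 = 69;  u_276 = 48;  u_277 = 16
  u_278 = 25;  u_279 = 81;  u_280 = 57;  u_281 = 51;  u_282 = 50;  u_283 = 89
  u_284 = 58;  u_285 = 86;  u_286 = 70;  u_287 = 44;  u_288 = 30;  u_289 = 6
  u_290 = 29;  u_291 = 25;  u_292 = 77;  u_293 = 34;  u_294 = 86;  u_295 = 55
  u_296 = 79;  u_297 = 40;  u_298 = 49;  u_299 = 40;  u_300 = 6;  u_301 = 11
  u_302 = 67;  u_303 = 89;  u_304 = 8;  u_305 = 41;  u_306 = 71;  u_307 = 58
  u_308 = 2;  u_309 = 72;  u_310 = 3;  u_311 = 38;  u_312 = 87;  u_313 = 39
  u_314 = 24;  u_315 = 29;  u_316 = 12;  u_317 = 75;  u_318 = 75;  u_319 = 78
  u_320 = 71;  u_321 = 69;  u_322 = 41;  u_323 = 0;  u_324 = 62;  u_325 = 17
  u_326 = 88;  u_327 = 68;  u_328 = 58;  u_329 = 85;  u_330 = 40;  u_331 = 77
  u_332 = 7;  u_333 = 52;  u_334 = 73;  u_335 = 40;  u_336 = 21;  u_337 = 73
  u_338 = 57;  u_339 = 46;  u_340 = 94;  u_341 = 60;  u_342 = 40;  u_343 = 25
  u_344 = 96;  u_345 = 22;  u_346 = 41;  u_347 = 7;  u_348 = 78;  u_349 = 77
  u_350 = 55;  u_351 = 37;  u_352 = 41;  u_353 = 77;  u_354 = 44;  u_355 = 95
  u_356 = 16;  u_357 = 18;  u_358 = 65;  u_359 = 94;  u_360 = 84;  u_361 = 81
  u_362 = 9;  u_363 = 66;  u_364 = 82;  u_365 = 52;  u_366 = 35;  u_367 = 64
  u_368 = 14;  u_369 = 72;  u_370 = 59;  u_371 = 69;  u_372 = 82;  u_373 = 66
  u_374 = 67;  u_375 = 87;  u_376 = 45;  u_377 = 10;  u_378 = 25;  u_379 = 53
  u_380 = 90;  u_381 = 5;  u_382 = 85;  u_383 = 19;  u_384 = 29;  u_385 = 21
  u_386 = 54;  u_387 = 69;  u_388 = 91;  u_389 = 45;  u_390 = 61;  u_391 = 3
  u_392 = 19;  u_393 = 2
u_394 = 30·2 + 37·19 = 84
u_395 = 30·84 + 37·2 = 72

72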